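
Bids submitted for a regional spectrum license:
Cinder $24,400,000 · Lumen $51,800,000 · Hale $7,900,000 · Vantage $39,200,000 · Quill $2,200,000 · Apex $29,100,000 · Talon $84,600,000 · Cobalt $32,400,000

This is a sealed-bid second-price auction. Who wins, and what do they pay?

Talon pays $51,800,000

Rule: the highest bidder wins and pays the second-highest bid.
Bids ranked: 84,600,000 (Talon) > 51,800,000 (Lumen) > 39,200,000 (Vantage) > 32,400,000 (Cobalt) > 29,100,000 (Apex) > 24,400,000 (Cinder) > …
Second-price: Talon pays Lumen's bid of $51,800,000.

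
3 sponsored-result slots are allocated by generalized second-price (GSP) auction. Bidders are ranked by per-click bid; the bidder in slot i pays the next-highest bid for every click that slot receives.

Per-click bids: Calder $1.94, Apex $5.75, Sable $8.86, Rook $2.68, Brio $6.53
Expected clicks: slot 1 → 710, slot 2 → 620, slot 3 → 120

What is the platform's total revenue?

Per-click bids in order: $8.86 (Sable) > $6.53 (Brio) > $5.75 (Apex) > $2.68 (Rook) > …
Slot 1: Sable pays $6.53 × 710 = $4636.30
Slot 2: Brio pays $5.75 × 620 = $3565.00
Slot 3: Apex pays $2.68 × 120 = $321.60
Total = $8522.90

Total revenue: $8522.90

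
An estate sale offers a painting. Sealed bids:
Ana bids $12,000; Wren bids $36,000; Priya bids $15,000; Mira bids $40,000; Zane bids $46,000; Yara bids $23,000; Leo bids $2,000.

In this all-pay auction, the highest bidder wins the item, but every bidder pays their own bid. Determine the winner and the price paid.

Zane pays $46,000

Bids ranked: 46,000 (Zane) > 40,000 (Mira) > 36,000 (Wren) > 23,000 (Yara) > 15,000 (Priya) > 12,000 (Ana) > …
Zane wins with the top bid; all bids are sunk regardless.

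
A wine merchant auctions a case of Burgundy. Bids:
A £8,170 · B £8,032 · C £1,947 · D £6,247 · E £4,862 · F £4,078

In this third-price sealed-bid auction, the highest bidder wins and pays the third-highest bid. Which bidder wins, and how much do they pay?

Bids in order: 8,170 (A) > 8,032 (B) > 6,247 (D) > 4,862 (E) > 4,078 (F) > 1,947 (C)
A wins; payment is bid #3 in the ranking = £6,247.

A pays £6,247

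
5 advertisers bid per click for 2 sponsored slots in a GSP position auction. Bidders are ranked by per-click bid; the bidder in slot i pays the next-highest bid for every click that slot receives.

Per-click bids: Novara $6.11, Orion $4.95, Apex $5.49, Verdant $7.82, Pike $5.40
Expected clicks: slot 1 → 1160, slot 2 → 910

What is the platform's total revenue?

Total revenue: $12083.50

Ranked by bid: $7.82 (Verdant) > $6.11 (Novara) > $5.49 (Apex) > …
Slot 1: Verdant pays $6.11 × 1160 = $7087.60
Slot 2: Novara pays $5.49 × 910 = $4995.90
Total = $12083.50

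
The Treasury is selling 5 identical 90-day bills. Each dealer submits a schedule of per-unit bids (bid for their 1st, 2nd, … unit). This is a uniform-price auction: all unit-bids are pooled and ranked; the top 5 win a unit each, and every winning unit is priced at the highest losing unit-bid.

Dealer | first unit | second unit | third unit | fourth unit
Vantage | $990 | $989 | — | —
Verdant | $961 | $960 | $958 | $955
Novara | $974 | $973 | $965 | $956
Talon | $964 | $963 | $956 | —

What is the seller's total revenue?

Total revenue: $4,820

Pooled unit-bids ranked (top 5): 990 (Vantage-1), 989 (Vantage-2), 974 (Novara-1), 973 (Novara-2), 965 (Novara-3)
Highest rejected unit-bid = $964.
Allocation: Novara 3, Vantage 2. Every unit priced at $964.
Revenue = 5 × 964 = $4,820.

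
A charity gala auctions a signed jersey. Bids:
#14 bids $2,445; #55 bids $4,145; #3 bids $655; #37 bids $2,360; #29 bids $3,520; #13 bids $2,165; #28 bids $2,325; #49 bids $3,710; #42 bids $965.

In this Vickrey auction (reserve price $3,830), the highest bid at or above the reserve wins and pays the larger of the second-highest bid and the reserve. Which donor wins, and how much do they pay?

#55 pays $3,830

Sorting bids: 4,145 (#55) > 3,710 (#49) > 3,520 (#29) > 2,445 (#14) > 2,360 (#37) > 2,325 (#28) > …
#55 has the top bid at or above the reserve ($4,145).
max(second-highest $3,710, reserve $3,830) = $3,830.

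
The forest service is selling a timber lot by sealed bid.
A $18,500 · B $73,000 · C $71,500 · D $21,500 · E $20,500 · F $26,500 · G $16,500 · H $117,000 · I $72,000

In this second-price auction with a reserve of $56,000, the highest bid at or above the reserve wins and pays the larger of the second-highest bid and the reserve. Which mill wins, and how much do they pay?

H pays $73,000

Sorting bids: 117,000 (H) > 73,000 (B) > 72,000 (I) > 71,500 (C) > 26,500 (F) > 21,500 (D) > …
Highest eligible bid: H at $117,000.
max(second-highest $73,000, reserve $56,000) = $73,000; the reserve does not bind.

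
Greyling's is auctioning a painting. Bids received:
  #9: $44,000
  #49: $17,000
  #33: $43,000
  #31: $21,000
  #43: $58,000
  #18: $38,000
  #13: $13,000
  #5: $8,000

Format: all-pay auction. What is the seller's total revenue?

Bids in order: 58,000 (#43) > 44,000 (#9) > 43,000 (#33) > 38,000 (#18) > 21,000 (#31) > 17,000 (#49) > …
Every bidder forfeits their bid regardless of winning.
Revenue = 44,000 + 17,000 + 43,000 + 21,000 + 58,000 + 38,000 + 13,000 + 8,000 = $242,000.

Total revenue: $242,000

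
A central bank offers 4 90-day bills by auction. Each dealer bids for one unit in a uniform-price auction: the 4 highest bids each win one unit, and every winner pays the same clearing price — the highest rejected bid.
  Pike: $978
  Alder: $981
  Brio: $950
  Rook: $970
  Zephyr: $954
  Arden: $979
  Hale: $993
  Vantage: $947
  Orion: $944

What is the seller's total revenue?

Total revenue: $3,880

Bids ranked high→low: 993 (Hale), 981 (Alder), 979 (Arden), 978 (Pike), 970 (Rook), 954 (Zephyr), …
Top 4: Hale, Alder, Arden, Pike.
Clearing price = highest rejected bid = $970.
Total revenue = 4 × $970 = $3,880.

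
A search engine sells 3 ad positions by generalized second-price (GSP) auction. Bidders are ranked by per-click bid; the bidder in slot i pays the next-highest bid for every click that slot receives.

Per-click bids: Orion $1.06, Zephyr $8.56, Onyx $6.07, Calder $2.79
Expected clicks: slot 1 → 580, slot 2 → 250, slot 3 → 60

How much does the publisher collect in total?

Total revenue: $4281.70

Ranked by bid: $8.56 (Zephyr) > $6.07 (Onyx) > $2.79 (Calder) > $1.06 (Orion)
Slot 1: Zephyr pays $6.07 × 580 = $3520.60
Slot 2: Onyx pays $2.79 × 250 = $697.50
Slot 3: Calder pays $1.06 × 60 = $63.60
Total = $4281.70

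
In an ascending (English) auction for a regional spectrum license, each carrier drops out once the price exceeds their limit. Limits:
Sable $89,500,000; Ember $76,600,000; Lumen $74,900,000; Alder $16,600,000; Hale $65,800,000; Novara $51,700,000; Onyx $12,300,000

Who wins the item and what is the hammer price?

Sable wins at $76,600,000

Limits in order: 89,500,000 (Sable) > 76,600,000 (Ember) > 74,900,000 (Lumen) > 65,800,000 (Hale) > 51,700,000 (Novara) > 16,600,000 (Alder) > …
Bidding ends when Ember exits at $76,600,000; Sable takes it.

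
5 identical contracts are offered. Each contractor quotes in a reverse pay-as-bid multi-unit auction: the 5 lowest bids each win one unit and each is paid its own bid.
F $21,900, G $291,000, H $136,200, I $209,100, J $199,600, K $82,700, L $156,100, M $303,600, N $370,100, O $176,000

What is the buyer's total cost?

Total cost: $572,900

Bids ranked low→high: 21,900 (F), 82,700 (K), 136,200 (H), 156,100 (L), 176,000 (O), 199,600 (J), 209,100 (I), …
Winners (5 units): F, K, H, L, O.
Total cost = 21,900 + 82,700 + 136,200 + 156,100 + 176,000 = $572,900.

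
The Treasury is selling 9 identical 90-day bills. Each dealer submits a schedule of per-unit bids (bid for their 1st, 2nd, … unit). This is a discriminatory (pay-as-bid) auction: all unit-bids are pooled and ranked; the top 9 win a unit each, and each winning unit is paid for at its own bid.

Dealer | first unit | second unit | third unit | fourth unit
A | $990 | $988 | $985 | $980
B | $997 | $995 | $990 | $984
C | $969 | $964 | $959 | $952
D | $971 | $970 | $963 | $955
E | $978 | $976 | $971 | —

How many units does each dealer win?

A 4, B 4, E 1

All unit-bids, highest first — top 9: 997 (B-1), 995 (B-2), 990 (A-1), 990 (B-3), 988 (A-2), 985 (A-3), 984 (B-4), 980 (A-4), 978 (E-1)
Next rejected bid: $976 (not a price — pay-as-bid).
Allocation: A 4, B 4, E 1.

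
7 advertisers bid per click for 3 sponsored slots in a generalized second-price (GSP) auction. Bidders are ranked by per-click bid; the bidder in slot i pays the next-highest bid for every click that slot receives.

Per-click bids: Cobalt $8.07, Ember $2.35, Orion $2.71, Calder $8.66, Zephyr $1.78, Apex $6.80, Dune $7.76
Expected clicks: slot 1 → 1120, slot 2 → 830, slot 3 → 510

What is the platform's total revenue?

Per-click bids in order: $8.66 (Calder) > $8.07 (Cobalt) > $7.76 (Dune) > $6.80 (Apex) > …
Slot 1: Calder pays $8.07 × 1120 = $9038.40
Slot 2: Cobalt pays $7.76 × 830 = $6440.80
Slot 3: Dune pays $6.80 × 510 = $3468.00
Total = $18947.20

Total revenue: $18947.20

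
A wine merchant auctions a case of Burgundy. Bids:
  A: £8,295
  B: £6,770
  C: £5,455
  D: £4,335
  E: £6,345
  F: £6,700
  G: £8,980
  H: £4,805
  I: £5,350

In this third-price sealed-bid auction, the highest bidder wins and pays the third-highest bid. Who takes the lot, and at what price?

G pays £6,770

Sorting bids: 8,980 (G) > 8,295 (A) > 6,770 (B) > 6,700 (F) > 6,345 (E) > 5,455 (C) > …
G is highest; pays the third-highest bid, £6,770.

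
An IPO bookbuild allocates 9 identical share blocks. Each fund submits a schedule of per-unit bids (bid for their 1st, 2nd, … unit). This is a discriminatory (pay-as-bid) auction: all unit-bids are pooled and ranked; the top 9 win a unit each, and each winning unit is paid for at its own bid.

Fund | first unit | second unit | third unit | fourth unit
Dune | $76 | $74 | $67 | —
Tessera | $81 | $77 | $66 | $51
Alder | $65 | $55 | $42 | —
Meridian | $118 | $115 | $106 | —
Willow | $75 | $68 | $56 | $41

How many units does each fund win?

Merging the schedules and taking the best 9: 118 (Meridian-1), 115 (Meridian-2), 106 (Meridian-3), 81 (Tessera-1), 77 (Tessera-2), 76 (Dune-1), 75 (Willow-1), 74 (Dune-2), 68 (Willow-2)
Next rejected bid: $67 (not a price — pay-as-bid).
Allocation: Dune 2, Meridian 3, Tessera 2, Willow 2.

Dune 2, Meridian 3, Tessera 2, Willow 2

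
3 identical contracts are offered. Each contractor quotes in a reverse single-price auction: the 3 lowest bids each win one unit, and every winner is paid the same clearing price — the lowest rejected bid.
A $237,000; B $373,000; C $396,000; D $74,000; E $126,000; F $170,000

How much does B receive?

B is paid $0

Ordering the bids: 74,000 (D), 126,000 (E), 170,000 (F), 237,000 (A), 373,000 (B), …
The 3 lowest are D, E, F.
Lowest unsuccessful bid: $237,000 → clearing price.
B does not win → is paid $0.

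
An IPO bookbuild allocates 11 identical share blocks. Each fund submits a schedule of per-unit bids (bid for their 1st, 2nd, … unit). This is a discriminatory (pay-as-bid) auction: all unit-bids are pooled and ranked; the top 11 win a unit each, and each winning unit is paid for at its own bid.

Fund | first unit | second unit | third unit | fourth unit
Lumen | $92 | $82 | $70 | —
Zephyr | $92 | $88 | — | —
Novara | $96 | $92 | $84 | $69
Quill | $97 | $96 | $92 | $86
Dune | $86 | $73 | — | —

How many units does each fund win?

Dune 1, Lumen 1, Novara 3, Quill 4, Zephyr 2

Pooled unit-bids ranked (top 11): 97 (Quill-1), 96 (Novara-1), 96 (Quill-2), 92 (Lumen-1), 92 (Zephyr-1), 92 (Novara-2), 92 (Quill-3), 88 (Zephyr-2), 86 (Quill-4), 86 (Dune-1), 84 (Novara-3)
Next rejected bid: $82 (not a price — pay-as-bid).
Allocation: Dune 1, Lumen 1, Novara 3, Quill 4, Zephyr 2.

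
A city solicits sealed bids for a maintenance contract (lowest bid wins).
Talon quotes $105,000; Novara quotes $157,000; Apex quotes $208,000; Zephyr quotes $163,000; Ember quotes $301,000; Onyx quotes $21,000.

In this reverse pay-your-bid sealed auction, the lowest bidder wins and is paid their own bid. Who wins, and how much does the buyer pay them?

Sorting bids: 21,000 (Onyx) < 105,000 (Talon) < 157,000 (Novara) < 163,000 (Zephyr) < 208,000 (Apex) < 301,000 (Ember)
Onyx is lowest → is paid own bid, $21,000.

Onyx is paid $21,000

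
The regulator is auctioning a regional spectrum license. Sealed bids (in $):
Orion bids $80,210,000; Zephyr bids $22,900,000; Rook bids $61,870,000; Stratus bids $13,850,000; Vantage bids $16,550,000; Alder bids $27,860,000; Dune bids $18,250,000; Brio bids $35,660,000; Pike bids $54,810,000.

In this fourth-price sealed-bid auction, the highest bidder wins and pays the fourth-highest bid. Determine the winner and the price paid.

Bids in order: 80,210,000 (Orion) > 61,870,000 (Rook) > 54,810,000 (Pike) > 35,660,000 (Brio) > 27,860,000 (Alder) > 22,900,000 (Zephyr) > …
Orion wins; payment is bid #4 in the ranking = $35,660,000.

Orion pays $35,660,000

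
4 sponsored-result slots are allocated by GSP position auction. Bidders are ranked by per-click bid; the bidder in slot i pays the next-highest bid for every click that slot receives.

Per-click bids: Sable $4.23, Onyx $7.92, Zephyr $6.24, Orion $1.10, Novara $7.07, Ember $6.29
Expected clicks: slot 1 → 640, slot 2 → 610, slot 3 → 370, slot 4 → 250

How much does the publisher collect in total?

Total revenue: $11728.00

Sorting advertisers: $7.92 (Onyx) > $7.07 (Novara) > $6.29 (Ember) > $6.24 (Zephyr) > $4.23 (Sable) > …
Slot 1: Onyx pays $7.07 × 640 = $4524.80
Slot 2: Novara pays $6.29 × 610 = $3836.90
Slot 3: Ember pays $6.24 × 370 = $2308.80
Slot 4: Zephyr pays $4.23 × 250 = $1057.50
Total = $11728.00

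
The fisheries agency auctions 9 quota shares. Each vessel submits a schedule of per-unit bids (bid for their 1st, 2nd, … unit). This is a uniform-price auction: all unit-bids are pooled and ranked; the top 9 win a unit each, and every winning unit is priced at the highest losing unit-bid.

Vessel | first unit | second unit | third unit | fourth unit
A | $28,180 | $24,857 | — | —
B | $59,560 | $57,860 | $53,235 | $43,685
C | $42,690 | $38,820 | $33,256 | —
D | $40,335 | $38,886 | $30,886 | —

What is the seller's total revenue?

Pooled unit-bids ranked (top 9): 59,560 (B-1), 57,860 (B-2), 53,235 (B-3), 43,685 (B-4), 42,690 (C-1), 40,335 (D-1), 38,886 (D-2), 38,820 (C-2), 33,256 (C-3)
Highest rejected unit-bid = $30,886.
Allocation: B 4, C 3, D 2. Every unit priced at $30,886.
Revenue = 9 × 30,886 = $277,974.

Total revenue: $277,974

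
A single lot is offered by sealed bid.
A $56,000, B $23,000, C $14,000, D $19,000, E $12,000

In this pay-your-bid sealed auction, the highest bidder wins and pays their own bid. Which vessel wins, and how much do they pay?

A pays $56,000

Bids in order: 56,000 (A) > 23,000 (B) > 19,000 (D) > 14,000 (C) > 12,000 (E)
First-price: A pays what they bid, $56,000.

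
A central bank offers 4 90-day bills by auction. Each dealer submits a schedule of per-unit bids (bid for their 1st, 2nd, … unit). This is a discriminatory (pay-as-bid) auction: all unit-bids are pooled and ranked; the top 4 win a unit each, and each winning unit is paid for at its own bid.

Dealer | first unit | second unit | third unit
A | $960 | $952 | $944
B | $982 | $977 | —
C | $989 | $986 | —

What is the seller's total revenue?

All unit-bids, highest first — top 4: 989 (C-1), 986 (C-2), 982 (B-1), 977 (B-2)
Next rejected bid: $960 (not a price — pay-as-bid).
Each winning unit pays its own bid.
Revenue = 989 + 986 + 982 + 977 = $3,934.

Total revenue: $3,934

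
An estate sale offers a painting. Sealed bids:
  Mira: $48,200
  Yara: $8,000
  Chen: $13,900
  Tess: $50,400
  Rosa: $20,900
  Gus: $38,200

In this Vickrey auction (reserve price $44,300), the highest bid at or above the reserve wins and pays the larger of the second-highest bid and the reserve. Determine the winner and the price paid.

Tess pays $48,200

Sorting bids: 50,400 (Tess) > 48,200 (Mira) > 38,200 (Gus) > 20,900 (Rosa) > 13,900 (Chen) > 8,000 (Yara)
Tess has the top bid at or above the reserve ($50,400).
Second-highest bid $48,200 exceeds the reserve $44,300 → payment $48,200.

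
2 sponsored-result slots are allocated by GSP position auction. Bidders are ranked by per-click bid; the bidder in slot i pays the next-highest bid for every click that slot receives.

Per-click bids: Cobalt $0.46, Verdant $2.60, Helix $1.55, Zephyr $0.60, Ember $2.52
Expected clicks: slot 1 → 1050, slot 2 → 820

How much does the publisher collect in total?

Total revenue: $3917.00

Per-click bids in order: $2.60 (Verdant) > $2.52 (Ember) > $1.55 (Helix) > …
Slot 1: Verdant pays $2.52 × 1050 = $2646.00
Slot 2: Ember pays $1.55 × 820 = $1271.00
Total = $3917.00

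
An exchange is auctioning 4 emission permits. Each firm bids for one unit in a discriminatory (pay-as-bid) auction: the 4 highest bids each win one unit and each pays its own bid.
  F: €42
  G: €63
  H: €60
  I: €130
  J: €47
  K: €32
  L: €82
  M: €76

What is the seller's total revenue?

Sorting: 130 (I), 82 (L), 76 (M), 63 (G), 60 (H), 47 (J), …
Top 4: I, L, M, G.
Total revenue = 130 + 82 + 76 + 63 = €351.

Total revenue: €351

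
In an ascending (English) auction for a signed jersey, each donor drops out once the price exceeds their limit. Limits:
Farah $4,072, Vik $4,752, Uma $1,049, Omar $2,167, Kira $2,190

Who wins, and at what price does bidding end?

Sorting limits: 4,752 (Vik) > 4,072 (Farah) > 2,190 (Kira) > 2,167 (Omar) > 1,049 (Uma)
Once the price passes $4,072, only Vik is left; the hammer falls at Farah's limit of $4,072.

Vik wins at $4,072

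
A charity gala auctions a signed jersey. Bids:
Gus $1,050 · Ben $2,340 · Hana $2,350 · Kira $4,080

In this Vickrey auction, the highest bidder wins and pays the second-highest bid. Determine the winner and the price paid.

Bids ranked: 4,080 (Kira) > 2,350 (Hana) > 2,340 (Ben) > 1,050 (Gus)
Kira is highest; pays the second-highest bid, $2,350.

Kira pays $2,350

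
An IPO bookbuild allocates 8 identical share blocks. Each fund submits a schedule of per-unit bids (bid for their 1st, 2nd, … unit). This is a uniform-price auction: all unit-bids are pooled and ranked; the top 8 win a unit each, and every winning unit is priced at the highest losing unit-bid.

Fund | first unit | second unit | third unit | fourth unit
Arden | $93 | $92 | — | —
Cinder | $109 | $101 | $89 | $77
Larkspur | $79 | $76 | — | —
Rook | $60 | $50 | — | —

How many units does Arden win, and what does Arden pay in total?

Arden: 2 units, pays $120

Merging the schedules and taking the best 8: 109 (Cinder-1), 101 (Cinder-2), 93 (Arden-1), 92 (Arden-2), 89 (Cinder-3), 79 (Larkspur-1), 77 (Cinder-4), 76 (Larkspur-2)
First bid not allocated: $60.
Arden wins 2 unit(s) at $60 each.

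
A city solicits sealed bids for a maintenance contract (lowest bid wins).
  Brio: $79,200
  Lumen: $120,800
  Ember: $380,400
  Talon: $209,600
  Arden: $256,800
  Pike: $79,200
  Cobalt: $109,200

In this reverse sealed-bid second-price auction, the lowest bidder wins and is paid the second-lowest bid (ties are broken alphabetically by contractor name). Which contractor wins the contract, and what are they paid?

Brio is paid $79,200

Bids ranked: 79,200 (Brio) < 79,200 (Pike) < 109,200 (Cobalt) < 120,800 (Lumen) < 209,600 (Talon) < 256,800 (Arden) < …
Brio and Pike tie at $79,200; tie-break gives it to Brio.
Brio is lowest; is paid the second-lowest bid, $79,200.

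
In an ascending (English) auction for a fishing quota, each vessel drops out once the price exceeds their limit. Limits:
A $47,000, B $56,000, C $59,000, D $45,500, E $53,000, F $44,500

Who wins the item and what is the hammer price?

C wins at $56,000

Sorting limits: 59,000 (C) > 56,000 (B) > 53,000 (E) > 47,000 (A) > 45,500 (D) > 44,500 (F)
Once the price passes $56,000, only C is left; the hammer falls at B's limit of $56,000.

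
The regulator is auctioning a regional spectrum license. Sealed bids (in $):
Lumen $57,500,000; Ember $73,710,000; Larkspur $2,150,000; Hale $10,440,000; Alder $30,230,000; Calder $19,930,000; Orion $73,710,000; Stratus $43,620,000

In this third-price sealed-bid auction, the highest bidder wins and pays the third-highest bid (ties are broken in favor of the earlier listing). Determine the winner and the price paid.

Rule: the highest bidder wins and pays the third-highest bid.
Bids ranked: 73,710,000 (Ember) > 73,710,000 (Orion) > 57,500,000 (Lumen) > 43,620,000 (Stratus) > 30,230,000 (Alder) > 19,930,000 (Calder) > …
Ember and Orion tie at $73,710,000; tie-break gives it to Ember.
Ember is highest; pays the third-highest bid, $57,500,000.

Ember pays $57,500,000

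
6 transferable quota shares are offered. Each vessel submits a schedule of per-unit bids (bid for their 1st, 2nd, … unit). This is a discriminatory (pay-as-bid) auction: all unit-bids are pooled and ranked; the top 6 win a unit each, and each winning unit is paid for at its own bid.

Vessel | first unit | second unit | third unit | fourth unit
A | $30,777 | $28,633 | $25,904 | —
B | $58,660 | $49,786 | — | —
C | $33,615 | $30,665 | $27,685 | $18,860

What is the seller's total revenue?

All unit-bids, highest first — top 6: 58,660 (B-1), 49,786 (B-2), 33,615 (C-1), 30,777 (A-1), 30,665 (C-2), 28,633 (A-2)
Next rejected bid: $27,685 (not a price — pay-as-bid).
Each winning unit pays its own bid.
Revenue = 58,660 + 49,786 + 33,615 + 30,777 + 30,665 + 28,633 = $232,136.

Total revenue: $232,136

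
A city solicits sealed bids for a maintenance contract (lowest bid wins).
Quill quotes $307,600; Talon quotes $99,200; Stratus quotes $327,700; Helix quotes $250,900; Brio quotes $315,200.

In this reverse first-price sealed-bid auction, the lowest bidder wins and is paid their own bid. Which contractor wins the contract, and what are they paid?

Talon is paid $99,200

Bids ranked: 99,200 (Talon) < 250,900 (Helix) < 307,600 (Quill) < 315,200 (Brio) < 327,700 (Stratus)
First-price: Talon is paid what they bid, $99,200.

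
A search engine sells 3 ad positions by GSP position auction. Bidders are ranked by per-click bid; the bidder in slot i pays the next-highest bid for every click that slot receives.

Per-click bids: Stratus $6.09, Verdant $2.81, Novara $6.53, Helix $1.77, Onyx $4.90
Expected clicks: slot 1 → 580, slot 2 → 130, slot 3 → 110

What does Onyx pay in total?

Onyx pays $309.10

Ranked by bid: $6.53 (Novara) > $6.09 (Stratus) > $4.90 (Onyx) > $2.81 (Verdant) > …
Onyx holds slot 3 → pays next bid $2.81 × 110 clicks = $309.10.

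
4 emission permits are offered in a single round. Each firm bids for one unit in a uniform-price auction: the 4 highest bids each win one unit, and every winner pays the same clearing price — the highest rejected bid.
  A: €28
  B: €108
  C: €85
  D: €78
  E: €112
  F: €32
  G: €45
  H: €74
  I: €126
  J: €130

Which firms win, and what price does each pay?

J, I, E, B; each pays €85

Bids ranked high→low: 130 (J), 126 (I), 112 (E), 108 (B), 85 (C), 78 (D), …
Top 4: J, I, E, B.
Highest unsuccessful bid: €85 → clearing price.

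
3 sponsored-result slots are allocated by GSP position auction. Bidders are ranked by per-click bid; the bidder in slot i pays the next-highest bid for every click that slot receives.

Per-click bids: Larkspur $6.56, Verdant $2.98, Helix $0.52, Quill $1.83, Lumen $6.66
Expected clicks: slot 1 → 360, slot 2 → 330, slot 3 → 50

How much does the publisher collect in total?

Per-click bids in order: $6.66 (Lumen) > $6.56 (Larkspur) > $2.98 (Verdant) > $1.83 (Quill) > …
Slot 1: Lumen pays $6.56 × 360 = $2361.60
Slot 2: Larkspur pays $2.98 × 330 = $983.40
Slot 3: Verdant pays $1.83 × 50 = $91.50
Total = $3436.50

Total revenue: $3436.50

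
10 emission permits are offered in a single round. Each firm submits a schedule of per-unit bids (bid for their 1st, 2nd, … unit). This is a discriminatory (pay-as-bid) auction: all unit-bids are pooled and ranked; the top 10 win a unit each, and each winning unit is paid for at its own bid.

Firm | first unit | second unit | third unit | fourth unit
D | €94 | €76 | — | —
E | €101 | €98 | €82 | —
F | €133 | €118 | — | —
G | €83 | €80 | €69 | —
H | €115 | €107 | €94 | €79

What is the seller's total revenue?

Total revenue: €1,025

Merging the schedules and taking the best 10: 133 (F-1), 118 (F-2), 115 (H-1), 107 (H-2), 101 (E-1), 98 (E-2), 94 (D-1), 94 (H-3), 83 (G-1), 82 (E-3)
Next rejected bid: €80 (not a price — pay-as-bid).
Each winning unit pays its own bid.
Revenue = 133 + 118 + 115 + 107 + 101 + 98 + 94 + 94 + 83 + 82 = €1,025.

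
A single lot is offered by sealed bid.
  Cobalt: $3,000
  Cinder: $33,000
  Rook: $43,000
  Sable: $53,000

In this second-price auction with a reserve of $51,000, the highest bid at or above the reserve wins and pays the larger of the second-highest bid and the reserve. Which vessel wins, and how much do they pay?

Sable pays $51,000

Rule: the highest bid at or above the reserve wins and pays the larger of the second-highest bid and the reserve.
Sorting bids: 53,000 (Sable) > 43,000 (Rook) > 33,000 (Cinder) > 3,000 (Cobalt)
Highest eligible bid: Sable at $53,000.
max(second-highest $43,000, reserve $51,000) = $51,000.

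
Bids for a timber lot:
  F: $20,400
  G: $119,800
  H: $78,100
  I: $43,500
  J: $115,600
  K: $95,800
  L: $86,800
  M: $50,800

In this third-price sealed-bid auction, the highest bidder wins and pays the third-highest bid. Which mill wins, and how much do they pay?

G pays $95,800

Third-price sealed-bid auction: the highest bidder wins and pays the third-highest bid.
Bids ranked: 119,800 (G) > 115,600 (J) > 95,800 (K) > 86,800 (L) > 78,100 (H) > 50,800 (M) > …
G wins; payment is bid #3 in the ranking = $95,800.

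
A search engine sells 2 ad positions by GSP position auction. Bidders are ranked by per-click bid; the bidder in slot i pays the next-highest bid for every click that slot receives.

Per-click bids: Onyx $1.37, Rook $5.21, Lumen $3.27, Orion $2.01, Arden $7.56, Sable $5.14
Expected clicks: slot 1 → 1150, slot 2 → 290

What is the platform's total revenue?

Sorting advertisers: $7.56 (Arden) > $5.21 (Rook) > $5.14 (Sable) > …
Slot 1: Arden pays $5.21 × 1150 = $5991.50
Slot 2: Rook pays $5.14 × 290 = $1490.60
Total = $7482.10

Total revenue: $7482.10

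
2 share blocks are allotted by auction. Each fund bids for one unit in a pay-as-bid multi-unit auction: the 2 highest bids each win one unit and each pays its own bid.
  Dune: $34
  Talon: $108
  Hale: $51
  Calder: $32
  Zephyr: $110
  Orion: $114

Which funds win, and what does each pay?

Sorting: 114 (Orion), 110 (Zephyr), 108 (Talon), 51 (Hale), …
The 2 highest are Orion, Zephyr.
Each winner pays its own bid: Orion $114, Zephyr $110.

Orion $114, Zephyr $110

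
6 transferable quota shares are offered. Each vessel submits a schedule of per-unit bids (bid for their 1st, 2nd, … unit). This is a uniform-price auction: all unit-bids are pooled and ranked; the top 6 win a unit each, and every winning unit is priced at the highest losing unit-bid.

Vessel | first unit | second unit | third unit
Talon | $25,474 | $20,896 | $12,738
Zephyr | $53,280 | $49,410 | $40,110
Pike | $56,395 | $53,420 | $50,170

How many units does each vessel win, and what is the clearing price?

Pike 3, Zephyr 3; clearing price $25,474

Pooled unit-bids ranked (top 6): 56,395 (Pike-1), 53,420 (Pike-2), 53,280 (Zephyr-1), 50,170 (Pike-3), 49,410 (Zephyr-2), 40,110 (Zephyr-3)
Highest rejected unit-bid = $25,474.
Allocation: Pike 3, Zephyr 3.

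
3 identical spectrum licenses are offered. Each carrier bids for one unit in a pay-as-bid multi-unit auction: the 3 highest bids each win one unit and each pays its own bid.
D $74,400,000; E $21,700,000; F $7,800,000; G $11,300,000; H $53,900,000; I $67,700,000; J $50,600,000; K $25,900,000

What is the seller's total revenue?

Ordering the bids: 74,400,000 (D), 67,700,000 (I), 53,900,000 (H), 50,600,000 (J), 25,900,000 (K), …
Top 3: D, I, H.
Total revenue = 74,400,000 + 67,700,000 + 53,900,000 = $196,000,000.

Total revenue: $196,000,000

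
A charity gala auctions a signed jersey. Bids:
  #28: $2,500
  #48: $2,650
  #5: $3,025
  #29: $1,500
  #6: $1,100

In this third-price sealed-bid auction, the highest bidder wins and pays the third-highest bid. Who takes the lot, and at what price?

#5 pays $2,500

Sorting bids: 3,025 (#5) > 2,650 (#48) > 2,500 (#28) > 1,500 (#29) > 1,100 (#6)
#5 wins; payment is bid #3 in the ranking = $2,500.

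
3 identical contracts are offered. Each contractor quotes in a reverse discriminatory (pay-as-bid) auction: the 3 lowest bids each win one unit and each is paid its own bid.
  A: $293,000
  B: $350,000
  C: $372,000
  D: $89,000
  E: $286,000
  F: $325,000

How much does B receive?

Ordering the bids: 89,000 (D), 286,000 (E), 293,000 (A), 325,000 (F), 350,000 (B), …
Lowest 3: D, E, A.
B does not win → $0.

B is paid $0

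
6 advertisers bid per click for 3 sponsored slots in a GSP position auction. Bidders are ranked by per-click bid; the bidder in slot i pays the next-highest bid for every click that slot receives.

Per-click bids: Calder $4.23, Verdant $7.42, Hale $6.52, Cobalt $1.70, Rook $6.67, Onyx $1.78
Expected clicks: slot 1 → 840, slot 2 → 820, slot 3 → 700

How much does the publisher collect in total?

Total revenue: $13910.20

Ranked by bid: $7.42 (Verdant) > $6.67 (Rook) > $6.52 (Hale) > $4.23 (Calder) > …
Slot 1: Verdant pays $6.67 × 840 = $5602.80
Slot 2: Rook pays $6.52 × 820 = $5346.40
Slot 3: Hale pays $4.23 × 700 = $2961.00
Total = $13910.20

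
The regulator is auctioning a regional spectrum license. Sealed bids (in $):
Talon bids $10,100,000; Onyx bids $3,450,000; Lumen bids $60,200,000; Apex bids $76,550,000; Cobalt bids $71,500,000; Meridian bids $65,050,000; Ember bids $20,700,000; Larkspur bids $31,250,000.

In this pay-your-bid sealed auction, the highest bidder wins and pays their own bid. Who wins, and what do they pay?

Apex pays $76,550,000

Sorting bids: 76,550,000 (Apex) > 71,500,000 (Cobalt) > 65,050,000 (Meridian) > 60,200,000 (Lumen) > 31,250,000 (Larkspur) > 20,700,000 (Ember) > …
Apex is highest → pays own bid, $76,550,000.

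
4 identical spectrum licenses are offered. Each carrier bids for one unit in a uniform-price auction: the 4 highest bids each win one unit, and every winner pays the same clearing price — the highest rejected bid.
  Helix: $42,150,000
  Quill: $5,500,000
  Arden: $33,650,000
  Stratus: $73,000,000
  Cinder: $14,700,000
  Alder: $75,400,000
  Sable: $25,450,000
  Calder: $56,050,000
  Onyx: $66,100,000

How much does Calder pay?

Calder pays $42,150,000

Sorting: 75,400,000 (Alder), 73,000,000 (Stratus), 66,100,000 (Onyx), 56,050,000 (Calder), 42,150,000 (Helix), 33,650,000 (Arden), …
Winners (4 units): Alder, Stratus, Onyx, Calder.
First losing bid is Helix's $42,150,000, which sets the uniform price.
Calder wins → pays $42,150,000.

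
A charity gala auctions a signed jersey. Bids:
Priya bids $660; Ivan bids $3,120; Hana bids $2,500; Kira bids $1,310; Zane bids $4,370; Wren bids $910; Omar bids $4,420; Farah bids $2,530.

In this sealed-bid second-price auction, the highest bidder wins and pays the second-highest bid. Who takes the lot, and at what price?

Omar pays $4,370

Sorting bids: 4,420 (Omar) > 4,370 (Zane) > 3,120 (Ivan) > 2,530 (Farah) > 2,500 (Hana) > 1,310 (Kira) > …
Omar wins with the highest bid; price is set by the runner-up at $4,370.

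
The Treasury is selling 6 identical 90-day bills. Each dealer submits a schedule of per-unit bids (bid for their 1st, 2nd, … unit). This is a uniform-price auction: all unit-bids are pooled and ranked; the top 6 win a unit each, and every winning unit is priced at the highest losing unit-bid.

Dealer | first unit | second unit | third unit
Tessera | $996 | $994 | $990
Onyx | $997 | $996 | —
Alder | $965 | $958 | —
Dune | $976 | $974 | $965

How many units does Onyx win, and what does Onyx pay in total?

Onyx: 2 units, pays $1,948

All unit-bids, highest first — top 6: 997 (Onyx-1), 996 (Tessera-1), 996 (Onyx-2), 994 (Tessera-2), 990 (Tessera-3), 976 (Dune-1)
First bid not allocated: $974.
Onyx wins 2 unit(s) at $974 each.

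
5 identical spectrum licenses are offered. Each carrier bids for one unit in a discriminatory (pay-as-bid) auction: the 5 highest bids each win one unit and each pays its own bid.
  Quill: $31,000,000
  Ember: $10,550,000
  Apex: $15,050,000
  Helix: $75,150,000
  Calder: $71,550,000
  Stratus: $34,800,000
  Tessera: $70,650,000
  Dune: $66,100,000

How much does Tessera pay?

Ordering the bids: 75,150,000 (Helix), 71,550,000 (Calder), 70,650,000 (Tessera), 66,100,000 (Dune), 34,800,000 (Stratus), 31,000,000 (Quill), 15,050,000 (Apex), …
Winners (5 units): Helix, Calder, Tessera, Dune, Stratus.
Tessera wins → own bid $70,650,000.

Tessera pays $70,650,000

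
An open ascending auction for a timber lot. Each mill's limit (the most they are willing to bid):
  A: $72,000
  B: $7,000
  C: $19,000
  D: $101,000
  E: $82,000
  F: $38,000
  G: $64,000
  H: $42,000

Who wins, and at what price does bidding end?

D wins at $82,000

Sorting limits: 101,000 (D) > 82,000 (E) > 72,000 (A) > 64,000 (G) > 42,000 (H) > 38,000 (F) > …
Once the price passes $82,000, only D is left; the hammer falls at E's limit of $82,000.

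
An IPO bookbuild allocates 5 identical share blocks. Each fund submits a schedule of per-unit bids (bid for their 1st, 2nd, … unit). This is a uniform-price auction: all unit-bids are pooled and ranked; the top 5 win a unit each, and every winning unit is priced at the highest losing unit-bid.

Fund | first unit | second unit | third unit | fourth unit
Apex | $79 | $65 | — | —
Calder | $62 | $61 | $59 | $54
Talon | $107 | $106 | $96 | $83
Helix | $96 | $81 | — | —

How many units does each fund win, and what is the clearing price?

Helix 1, Talon 4; clearing price $81

Merging the schedules and taking the best 5: 107 (Talon-1), 106 (Talon-2), 96 (Talon-3), 96 (Helix-1), 83 (Talon-4)
Highest rejected unit-bid = $81.
Allocation: Helix 1, Talon 4.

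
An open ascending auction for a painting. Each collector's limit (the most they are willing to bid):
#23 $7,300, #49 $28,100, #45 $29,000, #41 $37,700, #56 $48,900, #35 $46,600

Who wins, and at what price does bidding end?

#56 wins at $46,600

Sorting limits: 48,900 (#56) > 46,600 (#35) > 37,700 (#41) > 29,000 (#45) > 28,100 (#49) > 7,300 (#23)
Bidding ends when #35 exits at $46,600; #56 takes it.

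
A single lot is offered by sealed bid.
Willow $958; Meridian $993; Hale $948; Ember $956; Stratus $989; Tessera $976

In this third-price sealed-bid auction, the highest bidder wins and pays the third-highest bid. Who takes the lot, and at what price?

Meridian pays $976

Third-price sealed-bid auction: the highest bidder wins and pays the third-highest bid.
Bids ranked: 993 (Meridian) > 989 (Stratus) > 976 (Tessera) > 958 (Willow) > 956 (Ember) > 948 (Hale)
Meridian wins; payment is bid #3 in the ranking = $976.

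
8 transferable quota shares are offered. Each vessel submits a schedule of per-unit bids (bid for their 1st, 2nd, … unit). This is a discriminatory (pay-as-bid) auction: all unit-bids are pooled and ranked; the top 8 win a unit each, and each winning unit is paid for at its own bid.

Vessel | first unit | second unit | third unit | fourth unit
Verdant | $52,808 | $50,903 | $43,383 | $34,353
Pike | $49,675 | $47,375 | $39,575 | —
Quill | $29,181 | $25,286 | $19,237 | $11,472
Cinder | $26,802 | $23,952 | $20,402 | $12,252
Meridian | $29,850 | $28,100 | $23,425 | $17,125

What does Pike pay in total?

All unit-bids, highest first — top 8: 52,808 (Verdant-1), 50,903 (Verdant-2), 49,675 (Pike-1), 47,375 (Pike-2), 43,383 (Verdant-3), 39,575 (Pike-3), 34,353 (Verdant-4), 29,850 (Meridian-1)
Next rejected bid: $29,181 (not a price — pay-as-bid).
Pike's winning unit-bids: 49,675 + 47,375 + 39,575 = $136,625.

Pike pays $136,625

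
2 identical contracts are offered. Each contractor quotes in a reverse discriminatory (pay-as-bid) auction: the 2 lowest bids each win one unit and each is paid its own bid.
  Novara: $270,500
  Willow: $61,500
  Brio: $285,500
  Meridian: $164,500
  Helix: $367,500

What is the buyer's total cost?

Total cost: $226,000

Ordering the bids: 61,500 (Willow), 164,500 (Meridian), 270,500 (Novara), 285,500 (Brio), …
Winners (2 units): Willow, Meridian.
Total cost = 61,500 + 164,500 = $226,000.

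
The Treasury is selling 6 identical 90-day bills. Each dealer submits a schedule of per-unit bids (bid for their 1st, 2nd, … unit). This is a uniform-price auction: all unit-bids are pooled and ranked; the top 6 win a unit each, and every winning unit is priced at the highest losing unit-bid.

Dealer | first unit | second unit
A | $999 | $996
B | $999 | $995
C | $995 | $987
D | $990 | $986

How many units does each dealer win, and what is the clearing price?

Pooled unit-bids ranked (top 6): 999 (A-1), 999 (B-1), 996 (A-2), 995 (B-2), 995 (C-1), 990 (D-1)
First bid not allocated: $987.
Allocation: A 2, B 2, C 1, D 1.

A 2, B 2, C 1, D 1; clearing price $987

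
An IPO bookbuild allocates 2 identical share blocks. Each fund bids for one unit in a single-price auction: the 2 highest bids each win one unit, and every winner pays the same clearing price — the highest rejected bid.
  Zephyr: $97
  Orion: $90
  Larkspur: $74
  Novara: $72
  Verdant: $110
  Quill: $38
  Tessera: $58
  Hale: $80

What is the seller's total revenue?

Total revenue: $180

Ordering the bids: 110 (Verdant), 97 (Zephyr), 90 (Orion), 80 (Hale), …
Top 2: Verdant, Zephyr.
Highest unsuccessful bid: $90 → clearing price.
Total revenue = 2 × $90 = $180.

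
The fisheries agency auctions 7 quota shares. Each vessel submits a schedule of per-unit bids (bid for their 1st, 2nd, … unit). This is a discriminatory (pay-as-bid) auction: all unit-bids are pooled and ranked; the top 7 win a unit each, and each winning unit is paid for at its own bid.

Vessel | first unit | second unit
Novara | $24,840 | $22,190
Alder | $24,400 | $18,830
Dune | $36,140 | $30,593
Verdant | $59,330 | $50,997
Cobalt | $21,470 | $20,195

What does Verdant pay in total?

Verdant pays $110,327

All unit-bids, highest first — top 7: 59,330 (Verdant-1), 50,997 (Verdant-2), 36,140 (Dune-1), 30,593 (Dune-2), 24,840 (Novara-1), 24,400 (Alder-1), 22,190 (Novara-2)
Next rejected bid: $21,470 (not a price — pay-as-bid).
Verdant's winning unit-bids: 59,330 + 50,997 = $110,327.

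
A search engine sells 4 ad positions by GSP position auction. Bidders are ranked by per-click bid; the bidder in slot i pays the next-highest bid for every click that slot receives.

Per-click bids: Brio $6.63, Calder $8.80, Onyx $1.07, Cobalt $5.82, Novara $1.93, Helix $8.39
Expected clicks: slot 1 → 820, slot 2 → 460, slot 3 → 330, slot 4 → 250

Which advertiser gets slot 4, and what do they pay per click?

Sorting advertisers: $8.80 (Calder) > $8.39 (Helix) > $6.63 (Brio) > $5.82 (Cobalt) > $1.93 (Novara) > …
Slot 4 goes to the fourth-ranked bidder, Cobalt, who pays the next bid down: $1.93/click.

Cobalt; $1.93 per click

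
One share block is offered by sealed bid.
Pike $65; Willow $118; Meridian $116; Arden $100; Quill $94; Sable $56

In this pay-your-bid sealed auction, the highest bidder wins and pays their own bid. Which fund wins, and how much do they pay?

Sorting bids: 118 (Willow) > 116 (Meridian) > 100 (Arden) > 94 (Quill) > 65 (Pike) > 56 (Sable)
Willow is highest → pays own bid, $118.

Willow pays $118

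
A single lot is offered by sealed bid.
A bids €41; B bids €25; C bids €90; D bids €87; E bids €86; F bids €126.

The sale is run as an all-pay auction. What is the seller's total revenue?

Bids in order: 126 (F) > 90 (C) > 87 (D) > 86 (E) > 41 (A) > 25 (B)
F wins with the top bid; all bids are sunk regardless.
Every bidder forfeits their bid regardless of winning.
Revenue = 41 + 25 + 90 + 87 + 86 + 126 = €455.

Total revenue: €455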